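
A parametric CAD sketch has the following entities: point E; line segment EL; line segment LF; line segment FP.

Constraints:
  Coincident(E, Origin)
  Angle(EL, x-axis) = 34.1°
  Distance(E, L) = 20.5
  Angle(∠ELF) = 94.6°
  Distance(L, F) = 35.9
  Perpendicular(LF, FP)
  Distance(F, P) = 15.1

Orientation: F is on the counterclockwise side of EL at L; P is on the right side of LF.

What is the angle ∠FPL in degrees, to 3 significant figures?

67.2°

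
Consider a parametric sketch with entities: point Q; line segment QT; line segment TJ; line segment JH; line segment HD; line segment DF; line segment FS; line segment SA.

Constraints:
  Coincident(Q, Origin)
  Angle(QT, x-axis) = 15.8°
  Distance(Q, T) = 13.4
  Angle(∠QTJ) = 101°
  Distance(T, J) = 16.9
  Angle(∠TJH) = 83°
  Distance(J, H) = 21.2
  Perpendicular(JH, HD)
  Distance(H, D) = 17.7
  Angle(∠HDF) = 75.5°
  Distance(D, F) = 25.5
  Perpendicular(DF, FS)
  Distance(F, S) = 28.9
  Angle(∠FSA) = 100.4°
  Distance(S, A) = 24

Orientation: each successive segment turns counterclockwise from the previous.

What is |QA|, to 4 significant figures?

34.88

Q is at the origin; QT runs at 15.8° with length 13.4, so T = (12.89, 3.649). ∠QTJ = 101.0° gives TJ at 94.80° from the x-axis; with |TJ| = 16.9, J = (11.48, 20.49). ∠TJH = 83.0° gives JH at -168.2° from the x-axis; with |JH| = 21.2, H = (-9.272, 16.15). JH is perpendicular to HD, so HD runs at -78.20°; with |HD| = 17.7, D = (-5.653, -1.172). ∠HDF = 75.5° gives DF at 26.30° from the x-axis; with |DF| = 25.5, F = (17.21, 10.13). DF is perpendicular to FS, so FS runs at 116.3°; with |FS| = 28.9, S = (4.403, 36.03). ∠FSA = 100.4° gives SA at -164.1° from the x-axis; with |SA| = 24.0, A = (-18.68, 29.46). Then |QA| = |A − Q| = 34.88.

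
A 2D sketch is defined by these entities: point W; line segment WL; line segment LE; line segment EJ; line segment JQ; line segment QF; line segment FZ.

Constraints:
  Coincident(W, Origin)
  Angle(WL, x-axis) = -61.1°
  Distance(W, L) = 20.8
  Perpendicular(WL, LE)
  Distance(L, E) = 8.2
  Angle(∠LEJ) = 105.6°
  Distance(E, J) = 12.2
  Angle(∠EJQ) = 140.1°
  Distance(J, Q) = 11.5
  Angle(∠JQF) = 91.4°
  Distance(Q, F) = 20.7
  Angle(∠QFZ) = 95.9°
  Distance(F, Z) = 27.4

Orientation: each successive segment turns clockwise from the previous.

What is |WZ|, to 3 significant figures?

33.1

W is at the origin; WL runs at -61.1° with length 20.8, so L = (10.1, -18.2). The perpendicularity gives LE at right angles to WL, so LE runs at -151°; with |LE| = 8.2, E = (2.87, -22.2). ∠LEJ = 105.6° gives EJ at 134° from the x-axis; with |EJ| = 12.2, J = (-5.68, -13.5). ∠EJQ = 140.1° gives JQ at 94.6° from the x-axis; with |JQ| = 11.5, Q = (-6.60, -2.01). ∠JQF = 91.4° gives QF at 6.00° from the x-axis; with |QF| = 20.7, F = (14.0, 0.156). ∠QFZ = 95.9° gives FZ at -78.1° from the x-axis; with |FZ| = 27.4, Z = (19.6, -26.7). Then |WZ| = |Z − W| = 33.1.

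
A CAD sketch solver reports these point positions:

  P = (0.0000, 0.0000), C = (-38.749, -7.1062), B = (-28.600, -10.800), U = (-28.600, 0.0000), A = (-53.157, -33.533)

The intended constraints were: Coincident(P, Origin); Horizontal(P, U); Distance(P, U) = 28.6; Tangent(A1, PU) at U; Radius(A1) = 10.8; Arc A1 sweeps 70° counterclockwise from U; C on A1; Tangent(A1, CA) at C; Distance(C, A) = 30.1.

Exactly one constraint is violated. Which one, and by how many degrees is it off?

Tangent(A1, CA) at C — off by 8.60°.

P = (0.00, 0.00) ✓; P.y = 0.00, U.y = 0.00 ✓; |PU| = 28.60 ✓; ∠(BU, UP) = 90.00° ✓; |BU| = 10.80 ✓; bearing(B→C) − bearing(B→U) = 70.00° ✓; |BC| = 10.80 ✓; ∠(BC, CA) = 98.60° ✗; |CA| = 30.10 ✓.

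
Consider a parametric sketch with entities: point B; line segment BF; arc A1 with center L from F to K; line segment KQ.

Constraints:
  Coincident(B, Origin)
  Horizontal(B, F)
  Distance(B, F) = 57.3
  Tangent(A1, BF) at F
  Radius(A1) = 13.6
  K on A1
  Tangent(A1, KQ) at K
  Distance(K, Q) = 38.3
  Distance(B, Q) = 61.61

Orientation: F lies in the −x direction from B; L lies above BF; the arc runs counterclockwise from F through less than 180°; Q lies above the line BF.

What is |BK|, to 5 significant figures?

45.325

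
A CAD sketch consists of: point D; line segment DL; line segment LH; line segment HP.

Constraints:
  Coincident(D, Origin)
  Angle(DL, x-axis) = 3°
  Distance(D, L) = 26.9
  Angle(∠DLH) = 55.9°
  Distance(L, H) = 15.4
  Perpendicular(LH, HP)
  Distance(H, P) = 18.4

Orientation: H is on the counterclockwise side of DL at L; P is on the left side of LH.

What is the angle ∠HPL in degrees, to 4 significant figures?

39.93°

D is at the origin; DL runs at 3.0° with length 26.9, so L = 26.9·(cos 3.0°, sin 3.0°) = (26.86, 1.408). ∠DLH = 55.9°, so LH runs at 3.0° + (180° − 55.9°) = 127.1° from the x-axis; with |LH| = 15.4, H = L + 15.4·(cos 127.1°, sin 127.1°) = (17.57, 13.69). LH is perpendicular to HP; with |HP| = 18.4 on the left of LH, P = H + 18.4·(-0.7976, -0.6032) = (2.898, 2.592). Then cos ∠HPL = PH·PL / (|PH||PL|), giving 39.93°.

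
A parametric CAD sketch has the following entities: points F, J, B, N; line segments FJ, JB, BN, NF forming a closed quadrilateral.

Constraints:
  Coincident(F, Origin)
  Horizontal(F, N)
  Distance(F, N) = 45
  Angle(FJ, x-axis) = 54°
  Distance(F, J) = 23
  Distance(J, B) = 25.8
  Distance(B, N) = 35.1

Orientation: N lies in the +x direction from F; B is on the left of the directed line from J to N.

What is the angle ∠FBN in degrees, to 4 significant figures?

63.17°

Checks: |JB| = 25.80 ✓; |BN| = 35.10 ✓.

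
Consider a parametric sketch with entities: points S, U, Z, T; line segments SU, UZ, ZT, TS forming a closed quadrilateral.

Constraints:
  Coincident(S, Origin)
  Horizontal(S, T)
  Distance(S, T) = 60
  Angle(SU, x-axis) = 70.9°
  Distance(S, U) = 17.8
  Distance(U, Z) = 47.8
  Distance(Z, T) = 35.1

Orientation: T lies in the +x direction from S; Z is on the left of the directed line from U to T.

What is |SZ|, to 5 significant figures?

60.772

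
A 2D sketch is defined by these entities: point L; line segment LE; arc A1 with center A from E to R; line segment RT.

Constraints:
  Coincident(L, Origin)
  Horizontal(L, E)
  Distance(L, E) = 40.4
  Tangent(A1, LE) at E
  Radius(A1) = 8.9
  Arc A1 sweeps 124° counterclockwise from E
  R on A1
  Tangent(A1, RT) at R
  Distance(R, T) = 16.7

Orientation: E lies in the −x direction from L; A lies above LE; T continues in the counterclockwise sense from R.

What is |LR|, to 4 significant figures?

35.82

L is at the origin; LE is horizontal with |LE| = 40.4 and E on the −x side, so E = (-40.40, 0.000). Since A1 is tangent to LE there, AE ⟂ LE, so A = E + (0, 8.9) = (-40.40, 8.900). On A1, E sits at bearing -90° from A; a 124° counterclockwise sweep puts R at bearing 34°, so R = A + 8.9·(cos 34°, sin 34°) = (-33.02, 13.88). Then |LR| = |R − L| = 35.82.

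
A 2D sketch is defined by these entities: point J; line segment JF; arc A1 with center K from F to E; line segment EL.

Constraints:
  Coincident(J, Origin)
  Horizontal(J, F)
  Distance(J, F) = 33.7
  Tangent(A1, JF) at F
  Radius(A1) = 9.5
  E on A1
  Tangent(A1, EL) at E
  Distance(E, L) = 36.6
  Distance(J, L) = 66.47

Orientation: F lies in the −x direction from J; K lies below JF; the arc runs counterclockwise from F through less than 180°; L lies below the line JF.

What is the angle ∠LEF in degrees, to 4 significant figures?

140.7°

Checks: |KE| = 9.500 ✓; ∠(KE, EL) = 90.00° ✓; |EL| = 36.60 ✓; |JL| = 66.47 ✓.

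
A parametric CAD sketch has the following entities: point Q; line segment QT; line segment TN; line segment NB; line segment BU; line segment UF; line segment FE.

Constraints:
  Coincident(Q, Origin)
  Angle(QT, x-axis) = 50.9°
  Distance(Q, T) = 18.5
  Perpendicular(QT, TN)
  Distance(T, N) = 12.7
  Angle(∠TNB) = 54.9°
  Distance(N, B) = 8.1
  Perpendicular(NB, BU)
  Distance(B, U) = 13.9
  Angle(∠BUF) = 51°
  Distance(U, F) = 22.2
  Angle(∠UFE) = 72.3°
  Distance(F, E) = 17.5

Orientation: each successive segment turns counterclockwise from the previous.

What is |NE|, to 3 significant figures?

11.1

∠BUF = 51.0° gives UF at 125° from the x-axis; with |UF| = 22.2, F = (2.38, 31.5). ∠UFE = 72.3° gives FE at -127° from the x-axis; with |FE| = 17.5, E = (-8.23, 17.6). Then |NE| = |E − N| = 11.1.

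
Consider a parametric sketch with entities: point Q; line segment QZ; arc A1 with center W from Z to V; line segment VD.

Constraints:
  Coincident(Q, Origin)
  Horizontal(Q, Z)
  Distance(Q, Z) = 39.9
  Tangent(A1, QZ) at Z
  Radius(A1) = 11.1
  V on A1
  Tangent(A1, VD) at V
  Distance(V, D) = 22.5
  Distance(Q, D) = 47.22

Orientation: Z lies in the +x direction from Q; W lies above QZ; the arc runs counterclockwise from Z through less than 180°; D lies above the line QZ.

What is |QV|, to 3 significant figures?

51.4

Checks: |QZ| = 39.90 ✓; |WV| = 11.10 ✓; ∠(WV, VD) = 90.00° ✓; |VD| = 22.50 ✓; |QD| = 47.22 ✓.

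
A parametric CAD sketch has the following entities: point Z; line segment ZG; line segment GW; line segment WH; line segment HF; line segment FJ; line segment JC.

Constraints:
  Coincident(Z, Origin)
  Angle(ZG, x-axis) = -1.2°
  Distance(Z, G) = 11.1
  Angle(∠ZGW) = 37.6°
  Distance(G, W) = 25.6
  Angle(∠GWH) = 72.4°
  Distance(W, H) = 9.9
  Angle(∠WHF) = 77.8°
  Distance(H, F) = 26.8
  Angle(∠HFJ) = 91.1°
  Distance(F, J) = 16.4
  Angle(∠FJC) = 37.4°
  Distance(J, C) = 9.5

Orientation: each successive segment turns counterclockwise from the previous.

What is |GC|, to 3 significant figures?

12.4

Z is at the origin; ZG runs at -1.2° with length 11.1, so G = (11.1, -0.232). ∠ZGW = 37.6° gives GW at 141° from the x-axis; with |GW| = 25.6, W = (-8.85, 15.8). ∠GWH = 72.4° gives WH at -111° from the x-axis; with |WH| = 9.9, H = (-12.4, 6.58). ∠WHF = 77.8° gives HF at -9.00° from the x-axis; with |HF| = 26.8, F = (14.0, 2.39). ∠HFJ = 91.1° gives FJ at 79.9° from the x-axis; with |FJ| = 16.4, J = (16.9, 18.5). ∠FJC = 37.4° gives JC at -137° from the x-axis; with |JC| = 9.5, C = (9.91, 12.1). Then |GC| = |C − G| = 12.4.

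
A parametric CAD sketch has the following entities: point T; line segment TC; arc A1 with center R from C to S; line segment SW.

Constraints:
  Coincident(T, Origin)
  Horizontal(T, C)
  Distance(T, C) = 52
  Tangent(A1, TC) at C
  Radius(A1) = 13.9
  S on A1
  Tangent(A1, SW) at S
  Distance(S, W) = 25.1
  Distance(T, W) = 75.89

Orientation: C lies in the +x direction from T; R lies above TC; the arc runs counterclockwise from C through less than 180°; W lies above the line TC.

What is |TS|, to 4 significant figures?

67.47

Checks: |RS| = 13.90 ✓; ∠(RS, SW) = 90.00° ✓; |SW| = 25.10 ✓; |TW| = 75.89 ✓.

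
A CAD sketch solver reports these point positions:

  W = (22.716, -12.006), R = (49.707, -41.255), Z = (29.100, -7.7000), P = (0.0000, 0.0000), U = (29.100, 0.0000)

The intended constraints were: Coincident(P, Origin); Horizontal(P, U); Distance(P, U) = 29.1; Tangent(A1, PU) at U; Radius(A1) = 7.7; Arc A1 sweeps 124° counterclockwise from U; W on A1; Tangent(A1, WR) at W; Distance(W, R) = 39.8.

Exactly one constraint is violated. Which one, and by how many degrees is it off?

Tangent(A1, WR) at W — off by 8.70°.

P = (0.00, 0.00) ✓; P.y = 0.00, U.y = 0.00 ✓; |PU| = 29.10 ✓; ∠(ZU, UP) = 90.00° ✓; |ZU| = 7.700 ✓; bearing(Z→W) − bearing(Z→U) = 124.0° ✓; |ZW| = 7.700 ✓; ∠(ZW, WR) = 81.30° ✗; |WR| = 39.80 ✓.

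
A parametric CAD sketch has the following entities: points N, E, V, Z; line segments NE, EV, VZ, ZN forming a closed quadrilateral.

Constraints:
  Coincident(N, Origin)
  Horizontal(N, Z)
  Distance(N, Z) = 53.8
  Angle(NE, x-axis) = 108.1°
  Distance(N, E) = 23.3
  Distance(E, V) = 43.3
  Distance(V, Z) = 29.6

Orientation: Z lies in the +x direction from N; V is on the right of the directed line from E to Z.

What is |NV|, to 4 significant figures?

25.89

N is at the origin; N and Z share the same y with |NZ| = 53.8 and Z in +x, so Z = (53.8, 0). NE runs at 108.1° with |NE| = 23.3, so E = (-7.239, 22.15). V is determined by |EV| = 43.3 and |VZ| = 29.6 together: it lies at the intersection of circle(E, 43.3) and circle(Z, 29.6). With |EZ| = 64.93, the foot of the radical line on EZ is 40.16 from E and the perpendicular offset is √(43.3² − 40.16²) = 16.20. Taking the right-of-EZ solution: V = (24.99, -6.775).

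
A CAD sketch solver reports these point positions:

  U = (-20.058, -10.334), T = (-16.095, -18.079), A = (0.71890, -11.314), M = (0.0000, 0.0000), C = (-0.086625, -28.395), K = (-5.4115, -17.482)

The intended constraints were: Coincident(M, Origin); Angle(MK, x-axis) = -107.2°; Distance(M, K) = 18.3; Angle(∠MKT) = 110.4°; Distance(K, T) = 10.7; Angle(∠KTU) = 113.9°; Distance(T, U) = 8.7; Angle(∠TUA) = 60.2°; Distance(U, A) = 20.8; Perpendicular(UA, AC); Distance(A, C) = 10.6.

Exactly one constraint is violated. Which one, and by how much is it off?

Distance(A, C) = 10.6 — off by 6.50.

M = (0.00, 0.00) ✓; MK at -107.2° ✓; |MK| = 18.30 ✓; ∠MKT = 110.4° ✓; |KT| = 10.70 ✓; ∠KTU = 113.9° ✓; |TU| = 8.700 ✓; ∠TUA = 60.20° ✓; |UA| = 20.80 ✓; ∠(UA, AC) = 90.00° ✓; |AC| = 17.10 ✗.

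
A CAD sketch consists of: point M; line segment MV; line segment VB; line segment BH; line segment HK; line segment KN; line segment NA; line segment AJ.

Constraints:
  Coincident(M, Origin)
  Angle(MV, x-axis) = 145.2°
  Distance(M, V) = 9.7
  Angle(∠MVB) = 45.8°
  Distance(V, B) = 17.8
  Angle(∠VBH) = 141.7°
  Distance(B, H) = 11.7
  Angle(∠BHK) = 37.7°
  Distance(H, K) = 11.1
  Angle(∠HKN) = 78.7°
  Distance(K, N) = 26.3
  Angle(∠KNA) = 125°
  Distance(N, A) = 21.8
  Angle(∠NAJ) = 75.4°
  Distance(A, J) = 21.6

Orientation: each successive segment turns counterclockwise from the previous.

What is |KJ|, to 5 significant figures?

31.447

M is at the origin; MV runs at 145.2° with length 9.7, so V = (-7.9651, 5.5359). ∠MVB = 45.8° gives VB at -80.600° from the x-axis; with |VB| = 17.8, B = (-5.0579, -12.025). ∠VBH = 141.7° gives BH at -42.300° from the x-axis; with |BH| = 11.7, H = (3.5957, -19.899). ∠BHK = 37.7° gives HK at 100.00° from the x-axis; with |HK| = 11.1, K = (1.6682, -8.9679). ∠HKN = 78.7° gives KN at -158.70° from the x-axis; with |KN| = 26.3, N = (-22.835, -18.521). ∠KNA = 125.0° gives NA at -103.70° from the x-axis; with |NA| = 21.8, A = (-27.998, -39.701). ∠NAJ = 75.4° gives AJ at 0.90000° from the x-axis; with |AJ| = 21.6, J = (-6.4010, -39.362). Then |KJ| = |J − K| = 31.447.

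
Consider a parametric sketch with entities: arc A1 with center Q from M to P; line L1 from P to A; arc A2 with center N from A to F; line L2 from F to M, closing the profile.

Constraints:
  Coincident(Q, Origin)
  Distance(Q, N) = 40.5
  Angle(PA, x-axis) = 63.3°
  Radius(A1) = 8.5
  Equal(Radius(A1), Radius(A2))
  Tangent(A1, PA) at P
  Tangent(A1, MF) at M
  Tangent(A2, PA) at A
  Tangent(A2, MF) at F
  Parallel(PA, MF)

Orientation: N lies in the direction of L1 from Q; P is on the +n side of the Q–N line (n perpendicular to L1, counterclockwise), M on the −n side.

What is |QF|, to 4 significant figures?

41.38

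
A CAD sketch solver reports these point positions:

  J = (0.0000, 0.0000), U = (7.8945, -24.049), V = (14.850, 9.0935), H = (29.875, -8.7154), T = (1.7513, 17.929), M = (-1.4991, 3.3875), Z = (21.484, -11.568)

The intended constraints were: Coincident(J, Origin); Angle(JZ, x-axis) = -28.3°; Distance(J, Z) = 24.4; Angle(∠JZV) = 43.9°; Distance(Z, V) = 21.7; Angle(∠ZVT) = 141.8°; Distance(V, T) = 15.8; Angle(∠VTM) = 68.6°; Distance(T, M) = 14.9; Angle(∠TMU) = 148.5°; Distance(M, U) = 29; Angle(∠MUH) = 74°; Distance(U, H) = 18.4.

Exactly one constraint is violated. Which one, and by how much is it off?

Distance(U, H) = 18.4 — off by 8.40.

J = (0.00, 0.00) ✓; JZ at -28.30° ✓; |JZ| = 24.40 ✓; ∠JZV = 43.90° ✓; |ZV| = 21.70 ✓; ∠ZVT = 141.8° ✓; |VT| = 15.80 ✓; ∠VTM = 68.60° ✓; |TM| = 14.90 ✓; ∠TMU = 148.5° ✓; |MU| = 29.00 ✓; ∠MUH = 74.00° ✓; |UH| = 26.80 ✗.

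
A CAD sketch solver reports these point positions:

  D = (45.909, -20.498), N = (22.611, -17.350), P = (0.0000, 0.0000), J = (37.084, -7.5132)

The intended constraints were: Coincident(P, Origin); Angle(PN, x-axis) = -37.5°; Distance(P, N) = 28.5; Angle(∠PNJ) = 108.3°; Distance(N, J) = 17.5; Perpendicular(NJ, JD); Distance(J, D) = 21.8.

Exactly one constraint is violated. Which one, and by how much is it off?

Distance(J, D) = 21.8 — off by 6.10.

P = (0.00, 0.00) ✓; PN at -37.50° ✓; |PN| = 28.50 ✓; ∠PNJ = 108.3° ✓; |NJ| = 17.50 ✓; ∠(NJ, JD) = 90.00° ✓; |JD| = 15.70 ✗.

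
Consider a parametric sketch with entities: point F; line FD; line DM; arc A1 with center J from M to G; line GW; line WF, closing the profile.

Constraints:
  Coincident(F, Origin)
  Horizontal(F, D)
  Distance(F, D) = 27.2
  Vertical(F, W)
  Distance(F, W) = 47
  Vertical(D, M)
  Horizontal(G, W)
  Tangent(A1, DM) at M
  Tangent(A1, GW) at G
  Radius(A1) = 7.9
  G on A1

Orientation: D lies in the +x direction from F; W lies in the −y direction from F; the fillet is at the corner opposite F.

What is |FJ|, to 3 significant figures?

43.6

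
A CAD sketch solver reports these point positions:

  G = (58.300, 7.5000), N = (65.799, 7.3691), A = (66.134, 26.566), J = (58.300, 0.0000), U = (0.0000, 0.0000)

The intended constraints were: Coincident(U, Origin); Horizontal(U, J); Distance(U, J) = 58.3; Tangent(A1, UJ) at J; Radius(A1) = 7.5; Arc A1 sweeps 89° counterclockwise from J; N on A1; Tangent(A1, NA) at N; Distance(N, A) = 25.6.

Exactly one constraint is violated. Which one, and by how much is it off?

Distance(N, A) = 25.6 — off by 6.40.

U = (0.00, 0.00) ✓; U.y = 0.00, J.y = 0.00 ✓; |UJ| = 58.30 ✓; ∠(GJ, JU) = 90.00° ✓; |GJ| = 7.500 ✓; bearing(G→N) − bearing(G→J) = 89.00° ✓; |GN| = 7.500 ✓; ∠(GN, NA) = 90.00° ✓; |NA| = 19.20 ✗.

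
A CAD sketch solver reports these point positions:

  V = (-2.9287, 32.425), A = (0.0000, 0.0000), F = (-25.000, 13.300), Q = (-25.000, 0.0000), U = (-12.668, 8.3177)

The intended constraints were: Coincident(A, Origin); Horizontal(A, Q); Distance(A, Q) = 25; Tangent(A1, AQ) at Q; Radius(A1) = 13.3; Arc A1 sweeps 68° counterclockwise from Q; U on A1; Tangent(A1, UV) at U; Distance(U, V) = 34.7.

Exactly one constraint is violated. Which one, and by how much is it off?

Distance(U, V) = 34.7 — off by 8.70.

A = (0.00, 0.00) ✓; A.y = 0.00, Q.y = 0.00 ✓; |AQ| = 25.00 ✓; ∠(FQ, QA) = 90.00° ✓; |FQ| = 13.30 ✓; bearing(F→U) − bearing(F→Q) = 68.00° ✓; |FU| = 13.30 ✓; ∠(FU, UV) = 90.00° ✓; |UV| = 26.00 ✗.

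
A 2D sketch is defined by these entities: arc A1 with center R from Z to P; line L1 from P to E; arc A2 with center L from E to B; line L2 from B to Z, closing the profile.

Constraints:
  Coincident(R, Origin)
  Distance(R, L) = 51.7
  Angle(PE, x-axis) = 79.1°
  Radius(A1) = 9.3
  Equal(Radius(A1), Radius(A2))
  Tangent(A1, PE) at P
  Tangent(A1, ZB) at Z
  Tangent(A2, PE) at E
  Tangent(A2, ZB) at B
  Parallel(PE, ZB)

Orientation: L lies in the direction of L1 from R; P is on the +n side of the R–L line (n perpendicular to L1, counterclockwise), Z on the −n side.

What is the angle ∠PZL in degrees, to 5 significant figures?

79.802°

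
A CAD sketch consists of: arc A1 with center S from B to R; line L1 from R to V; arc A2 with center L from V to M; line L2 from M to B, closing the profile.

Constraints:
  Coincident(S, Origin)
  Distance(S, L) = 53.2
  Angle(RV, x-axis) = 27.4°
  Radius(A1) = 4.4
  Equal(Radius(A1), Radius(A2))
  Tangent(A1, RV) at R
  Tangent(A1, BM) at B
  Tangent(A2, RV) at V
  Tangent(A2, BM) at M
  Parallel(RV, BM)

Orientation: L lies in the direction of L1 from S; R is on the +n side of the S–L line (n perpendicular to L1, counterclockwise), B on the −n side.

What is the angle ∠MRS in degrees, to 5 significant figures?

80.608°

The slot axis is L1's direction at 27.4°, so u = (cos 27.4°, sin 27.4°) = (0.88782, 0.46020) and n = (−sin 27.4°, cos 27.4°) = (-0.46020, 0.88782). S is at the origin and L lies 53.2 along u from S, so L = 53.2·u = (47.232, 24.483). Tangency of A1 to both parallel lines with radius 4.4 puts R and B at S ± 4.4·n: R = (-2.0249, 3.9064), B = (2.0249, -3.9064). Equal radii place V and M the same way about L: V = L + 4.4·n = (45.207, 28.389), M = L − 4.4·n = (49.257, 20.576). Then cos ∠MRS = RM·RS / (|RM||RS|), giving 80.608°.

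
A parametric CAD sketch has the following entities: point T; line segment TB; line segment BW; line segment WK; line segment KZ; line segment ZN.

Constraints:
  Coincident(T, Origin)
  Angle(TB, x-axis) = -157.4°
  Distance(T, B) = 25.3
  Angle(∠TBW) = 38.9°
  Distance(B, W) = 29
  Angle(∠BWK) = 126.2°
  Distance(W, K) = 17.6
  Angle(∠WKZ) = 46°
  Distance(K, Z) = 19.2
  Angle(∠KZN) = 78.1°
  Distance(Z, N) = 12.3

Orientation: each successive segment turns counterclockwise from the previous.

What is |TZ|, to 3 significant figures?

4.34

∠BWK = 126.2° gives WK at 37.5° from the x-axis; with |WK| = 17.6, K = (18.4, -7.15). ∠WKZ = 46.0° gives KZ at 172° from the x-axis; with |KZ| = 19.2, Z = (-0.549, -4.31). Then |TZ| = |Z − T| = 4.34.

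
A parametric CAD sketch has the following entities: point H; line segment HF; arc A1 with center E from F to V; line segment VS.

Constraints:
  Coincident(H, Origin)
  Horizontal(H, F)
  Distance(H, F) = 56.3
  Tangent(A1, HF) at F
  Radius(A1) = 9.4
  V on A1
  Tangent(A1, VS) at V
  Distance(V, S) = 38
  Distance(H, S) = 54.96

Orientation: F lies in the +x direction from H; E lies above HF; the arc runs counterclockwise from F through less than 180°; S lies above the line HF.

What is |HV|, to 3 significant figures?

64.8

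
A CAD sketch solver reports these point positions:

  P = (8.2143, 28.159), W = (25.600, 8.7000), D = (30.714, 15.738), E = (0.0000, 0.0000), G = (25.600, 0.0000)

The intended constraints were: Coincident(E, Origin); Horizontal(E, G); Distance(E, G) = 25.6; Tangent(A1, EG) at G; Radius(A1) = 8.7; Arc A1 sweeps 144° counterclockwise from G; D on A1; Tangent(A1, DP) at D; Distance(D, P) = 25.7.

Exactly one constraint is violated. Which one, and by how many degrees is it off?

Tangent(A1, DP) at D — off by 7.10°.

E = (0.00, 0.00) ✓; E.y = 0.00, G.y = 0.00 ✓; |EG| = 25.60 ✓; ∠(WG, GE) = 90.00° ✓; |WG| = 8.700 ✓; bearing(W→D) − bearing(W→G) = 144.0° ✓; |WD| = 8.700 ✓; ∠(WD, DP) = 82.90° ✗; |DP| = 25.70 ✓.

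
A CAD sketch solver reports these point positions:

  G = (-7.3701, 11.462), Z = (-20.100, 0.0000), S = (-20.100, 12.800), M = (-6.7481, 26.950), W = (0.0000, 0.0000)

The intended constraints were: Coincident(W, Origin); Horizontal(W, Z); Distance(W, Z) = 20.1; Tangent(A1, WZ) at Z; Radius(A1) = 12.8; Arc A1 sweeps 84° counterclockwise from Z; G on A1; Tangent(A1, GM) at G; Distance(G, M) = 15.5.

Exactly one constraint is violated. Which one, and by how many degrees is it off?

Tangent(A1, GM) at G — off by 3.70°.

W = (0.00, 0.00) ✓; W.y = 0.00, Z.y = 0.00 ✓; |WZ| = 20.10 ✓; ∠(SZ, ZW) = 90.00° ✓; |SZ| = 12.80 ✓; bearing(S→G) − bearing(S→Z) = 84.00° ✓; |SG| = 12.80 ✓; ∠(SG, GM) = 86.30° ✗; |GM| = 15.50 ✓.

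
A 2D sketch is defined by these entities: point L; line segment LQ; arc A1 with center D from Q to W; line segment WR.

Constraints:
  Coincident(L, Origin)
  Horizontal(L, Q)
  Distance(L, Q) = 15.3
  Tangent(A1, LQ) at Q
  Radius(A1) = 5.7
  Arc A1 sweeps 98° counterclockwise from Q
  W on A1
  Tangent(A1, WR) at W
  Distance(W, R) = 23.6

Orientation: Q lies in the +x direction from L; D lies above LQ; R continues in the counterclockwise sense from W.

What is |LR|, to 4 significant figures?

34.69

L is at the origin; L and Q share the same y with |LQ| = 15.3 and Q on the +x side, so Q = (15.30, 0.000). Tangency of A1 to LQ means the radius DQ is perpendicular to LQ, so D = Q + (0, 5.7) = (15.30, 5.700). On A1, Q sits at bearing -90° from D; a 98° counterclockwise sweep puts W at bearing 8°, so W = D + 5.7·(cos 8°, sin 8°) = (20.94, 6.493). Tangency of A1 to WR means the radius DW is perpendicular to WR, so WR runs along (−sin 8°, cos 8°); with |WR| = 23.6, R = (17.66, 29.86). Then |LR| = |R − L| = 34.69.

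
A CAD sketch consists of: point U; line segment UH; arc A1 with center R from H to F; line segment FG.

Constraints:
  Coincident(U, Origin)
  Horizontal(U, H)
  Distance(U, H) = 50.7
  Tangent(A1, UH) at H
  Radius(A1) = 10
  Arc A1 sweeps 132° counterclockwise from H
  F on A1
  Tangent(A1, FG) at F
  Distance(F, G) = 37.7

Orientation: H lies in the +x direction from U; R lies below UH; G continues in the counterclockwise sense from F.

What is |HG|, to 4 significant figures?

48.12

On A1, H sits at bearing 90° from R; a 132° counterclockwise sweep puts F at bearing 222°, so F = R + 10.0·(cos 222°, sin 222°) = (43.27, -16.69). A1 meets FG tangentially, so RF is at right angles to FG, so FG runs along (−sin 222°, cos 222°); with |FG| = 37.7, G = (68.49, -44.71). Then |HG| = |G − H| = 48.12.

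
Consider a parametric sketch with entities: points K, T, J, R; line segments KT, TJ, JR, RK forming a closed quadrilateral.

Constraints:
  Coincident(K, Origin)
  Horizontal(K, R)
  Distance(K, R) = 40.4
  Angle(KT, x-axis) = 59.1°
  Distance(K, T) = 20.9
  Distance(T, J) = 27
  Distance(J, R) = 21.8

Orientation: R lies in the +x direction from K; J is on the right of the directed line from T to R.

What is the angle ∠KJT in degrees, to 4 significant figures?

49.59°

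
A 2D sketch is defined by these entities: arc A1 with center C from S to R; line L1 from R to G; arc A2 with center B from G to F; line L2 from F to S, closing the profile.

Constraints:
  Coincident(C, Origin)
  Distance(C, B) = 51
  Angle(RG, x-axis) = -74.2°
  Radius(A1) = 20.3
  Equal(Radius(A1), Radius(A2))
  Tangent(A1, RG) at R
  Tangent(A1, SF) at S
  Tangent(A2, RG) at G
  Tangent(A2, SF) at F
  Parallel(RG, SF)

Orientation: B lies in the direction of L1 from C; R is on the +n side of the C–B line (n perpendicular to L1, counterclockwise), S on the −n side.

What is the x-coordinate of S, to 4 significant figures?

-19.53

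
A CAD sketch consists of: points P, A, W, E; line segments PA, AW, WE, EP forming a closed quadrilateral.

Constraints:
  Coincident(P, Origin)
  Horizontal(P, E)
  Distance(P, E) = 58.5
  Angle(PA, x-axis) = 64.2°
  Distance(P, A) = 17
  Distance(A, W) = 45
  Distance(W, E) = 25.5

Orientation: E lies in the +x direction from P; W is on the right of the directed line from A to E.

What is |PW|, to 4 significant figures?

42.51

P is at the origin; PE is horizontal with |PE| = 58.5 and E in +x, so E = (58.5, 0). PA runs at 64.2° with |PA| = 17.0, so A = (7.399, 15.31). W is determined by |AW| = 45.0 and |WE| = 25.5 together: it lies at the intersection of circle(A, 45.0) and circle(E, 25.5). With |AE| = 53.34, the foot of the radical line on AE is 39.56 from A and the perpendicular offset is √(45.0² − 39.56²) = 21.45. Taking the right-of-AE solution: W = (39.14, -16.59).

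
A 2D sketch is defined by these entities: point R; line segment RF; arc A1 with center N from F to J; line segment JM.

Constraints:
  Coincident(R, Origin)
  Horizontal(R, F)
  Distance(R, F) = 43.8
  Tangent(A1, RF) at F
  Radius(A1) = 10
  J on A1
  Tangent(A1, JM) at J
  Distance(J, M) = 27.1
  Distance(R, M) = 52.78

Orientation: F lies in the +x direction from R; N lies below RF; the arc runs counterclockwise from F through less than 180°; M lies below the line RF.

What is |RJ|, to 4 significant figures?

35.60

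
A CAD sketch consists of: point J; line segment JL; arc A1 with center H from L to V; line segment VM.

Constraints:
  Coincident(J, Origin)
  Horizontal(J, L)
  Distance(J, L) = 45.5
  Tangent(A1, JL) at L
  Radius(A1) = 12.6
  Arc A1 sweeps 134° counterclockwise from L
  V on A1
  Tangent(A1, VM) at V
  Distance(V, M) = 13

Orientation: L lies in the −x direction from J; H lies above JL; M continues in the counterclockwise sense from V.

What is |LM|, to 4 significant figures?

30.70

J is at the origin; J and L share the same y with |JL| = 45.5 and L on the −x side, so L = (-45.50, 0.000). A1 meets JL tangentially, so HL is at right angles to JL, so H = L + (0, 12.6) = (-45.50, 12.60). On A1, L sits at bearing -90° from H; a 134° counterclockwise sweep puts V at bearing 44°, so V = H + 12.6·(cos 44°, sin 44°) = (-36.44, 21.35). The tangent condition forces HV to be normal to VM, so VM runs along (−sin 44°, cos 44°); with |VM| = 13.0, M = (-45.47, 30.70). Then |LM| = |M − L| = 30.70.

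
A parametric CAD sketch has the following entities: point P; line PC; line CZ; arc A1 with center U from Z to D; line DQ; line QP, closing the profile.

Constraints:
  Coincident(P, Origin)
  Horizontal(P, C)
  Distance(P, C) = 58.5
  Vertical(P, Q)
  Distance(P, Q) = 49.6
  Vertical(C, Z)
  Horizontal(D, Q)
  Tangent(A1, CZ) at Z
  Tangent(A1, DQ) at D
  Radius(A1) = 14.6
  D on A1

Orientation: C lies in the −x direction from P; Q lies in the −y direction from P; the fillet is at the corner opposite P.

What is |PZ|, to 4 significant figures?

68.17

P is at the origin; P and C share the same y with |PC| = 58.5 and C on the −x side, so C = (-58.50, 0.000). PQ is vertical with |PQ| = 49.6 and Q on the −y side, so Q = (0.000, -49.60). The virtual corner opposite P is at (-58.50, -49.60). Since A1 is tangent to CZ there, UZ ⟂ CZ and the tangent condition forces UD to be normal to DQ, with radius 14.6, so the center U sits 14.6 in from both sides at U = (-43.90, -35.00). That places the tangent points at Z = (-58.50, -35.00) on CZ and D = (-43.90, -49.60) on DQ. Then |PZ| = |Z − P| = 68.17.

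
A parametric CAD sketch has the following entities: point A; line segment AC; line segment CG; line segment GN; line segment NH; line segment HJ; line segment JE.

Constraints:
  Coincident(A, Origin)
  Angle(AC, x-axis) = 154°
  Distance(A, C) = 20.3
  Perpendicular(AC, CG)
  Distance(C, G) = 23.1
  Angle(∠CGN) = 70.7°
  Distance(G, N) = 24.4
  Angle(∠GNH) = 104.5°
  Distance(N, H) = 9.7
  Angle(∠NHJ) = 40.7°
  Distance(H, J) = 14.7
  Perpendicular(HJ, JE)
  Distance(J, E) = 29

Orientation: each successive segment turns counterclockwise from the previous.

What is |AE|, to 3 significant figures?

38.2

A is at the origin; AC runs at 154.0° with length 20.3, so C = (-18.2, 8.90). AC is perpendicular to CG, so CG runs at -116°; with |CG| = 23.1, G = (-28.4, -11.9). ∠CGN = 70.7° gives GN at -6.70° from the x-axis; with |GN| = 24.4, N = (-4.14, -14.7). ∠GNH = 104.5° gives NH at 68.8° from the x-axis; with |NH| = 9.7, H = (-0.631, -5.67). ∠NHJ = 40.7° gives HJ at -152° from the x-axis; with |HJ| = 14.7, J = (-13.6, -12.6). The perpendicularity gives JE at right angles to HJ, so JE runs at -61.9°; with |JE| = 29.0, E = (0.0613, -38.2). Then |AE| = |E − A| = 38.2.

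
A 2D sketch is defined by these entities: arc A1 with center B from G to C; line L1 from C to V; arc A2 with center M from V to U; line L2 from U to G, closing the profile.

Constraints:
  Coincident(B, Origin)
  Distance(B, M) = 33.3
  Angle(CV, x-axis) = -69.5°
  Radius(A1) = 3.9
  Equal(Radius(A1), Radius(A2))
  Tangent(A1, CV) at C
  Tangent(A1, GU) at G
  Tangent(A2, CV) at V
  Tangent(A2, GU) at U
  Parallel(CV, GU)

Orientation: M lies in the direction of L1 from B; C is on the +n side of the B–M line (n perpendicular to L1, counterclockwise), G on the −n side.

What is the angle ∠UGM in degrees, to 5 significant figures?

6.6799°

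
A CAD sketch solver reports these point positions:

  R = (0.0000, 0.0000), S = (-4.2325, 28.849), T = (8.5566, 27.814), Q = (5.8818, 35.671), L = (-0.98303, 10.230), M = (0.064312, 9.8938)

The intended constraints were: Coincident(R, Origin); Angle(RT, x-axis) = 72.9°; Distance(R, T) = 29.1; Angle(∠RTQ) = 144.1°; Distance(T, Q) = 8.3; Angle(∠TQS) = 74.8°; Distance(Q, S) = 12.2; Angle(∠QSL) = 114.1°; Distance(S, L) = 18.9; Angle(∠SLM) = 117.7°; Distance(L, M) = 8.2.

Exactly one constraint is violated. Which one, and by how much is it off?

Distance(L, M) = 8.2 — off by 7.10.

R = (0.00, 0.00) ✓; RT at 72.90° ✓; |RT| = 29.10 ✓; ∠RTQ = 144.1° ✓; |TQ| = 8.300 ✓; ∠TQS = 74.80° ✓; |QS| = 12.20 ✓; ∠QSL = 114.1° ✓; |SL| = 18.90 ✓; ∠SLM = 117.7° ✓; |LM| = 1.100 ✗.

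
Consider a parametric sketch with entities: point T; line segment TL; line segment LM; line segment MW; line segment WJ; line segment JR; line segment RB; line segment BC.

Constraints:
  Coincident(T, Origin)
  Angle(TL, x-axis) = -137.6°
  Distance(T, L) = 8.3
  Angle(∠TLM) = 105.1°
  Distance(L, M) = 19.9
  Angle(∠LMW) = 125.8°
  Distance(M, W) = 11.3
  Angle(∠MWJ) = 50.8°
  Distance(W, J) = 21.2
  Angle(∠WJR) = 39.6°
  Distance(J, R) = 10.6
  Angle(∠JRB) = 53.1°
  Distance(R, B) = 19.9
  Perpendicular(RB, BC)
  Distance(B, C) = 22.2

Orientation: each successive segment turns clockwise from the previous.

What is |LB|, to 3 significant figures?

25.5

T is at the origin; TL runs at -137.6° with length 8.3, so L = (-6.13, -5.60). ∠TLM = 105.1° gives LM at 148° from the x-axis; with |LM| = 19.9, M = (-22.9, 5.10). ∠LMW = 125.8° gives MW at 93.3° from the x-axis; with |MW| = 11.3, W = (-23.6, 16.4). ∠MWJ = 50.8° gives WJ at -35.9° from the x-axis; with |WJ| = 21.2, J = (-6.39, 3.95). ∠WJR = 39.6° gives JR at -176° from the x-axis; with |JR| = 10.6, R = (-17.0, 3.26). ∠JRB = 53.1° gives RB at 56.8° from the x-axis; with |RB| = 19.9, B = (-6.07, 19.9). Then |LB| = |B − L| = 25.5.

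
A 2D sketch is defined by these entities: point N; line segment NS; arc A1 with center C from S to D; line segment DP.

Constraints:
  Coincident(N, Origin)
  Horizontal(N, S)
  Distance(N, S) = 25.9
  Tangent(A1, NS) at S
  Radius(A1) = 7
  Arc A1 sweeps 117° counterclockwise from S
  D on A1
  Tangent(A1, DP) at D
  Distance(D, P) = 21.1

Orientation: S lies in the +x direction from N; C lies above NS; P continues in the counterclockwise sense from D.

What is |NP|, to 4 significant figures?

36.72

N is at the origin; NS is horizontal with |NS| = 25.9 and S on the +x side, so S = (25.90, 0.000). Tangency of A1 to NS means the radius CS is perpendicular to NS, so C = S + (0, 7) = (25.90, 7.000). On A1, S sits at bearing -90° from C; a 117° counterclockwise sweep puts D at bearing 27°, so D = C + 7.0·(cos 27°, sin 27°) = (32.14, 10.18). The tangent condition forces CD to be normal to DP, so DP runs along (−sin 27°, cos 27°); with |DP| = 21.1, P = (22.56, 28.98). Then |NP| = |P − N| = 36.72.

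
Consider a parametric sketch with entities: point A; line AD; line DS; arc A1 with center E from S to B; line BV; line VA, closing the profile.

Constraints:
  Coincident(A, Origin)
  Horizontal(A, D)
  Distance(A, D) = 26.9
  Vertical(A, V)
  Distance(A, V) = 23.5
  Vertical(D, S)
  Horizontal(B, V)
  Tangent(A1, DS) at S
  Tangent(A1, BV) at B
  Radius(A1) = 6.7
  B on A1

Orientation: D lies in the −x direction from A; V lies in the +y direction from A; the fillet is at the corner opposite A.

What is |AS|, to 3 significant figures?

31.7

A is at the origin; AD is horizontal with |AD| = 26.9 and D on the −x side, so D = (-26.9, 0.00). A and V share the same x with |AV| = 23.5 and V on the +y side, so V = (0.00, 23.5). The virtual corner opposite A is at (-26.9, 23.5). Since A1 is tangent to DS there, ES ⟂ DS and tangency of A1 to BV means the radius EB is perpendicular to BV, with radius 6.7, so the center E sits 6.7 in from both sides at E = (-20.2, 16.8). That places the tangent points at S = (-26.9, 16.8) on DS and B = (-20.2, 23.5) on BV. Then |AS| = |S − A| = 31.7.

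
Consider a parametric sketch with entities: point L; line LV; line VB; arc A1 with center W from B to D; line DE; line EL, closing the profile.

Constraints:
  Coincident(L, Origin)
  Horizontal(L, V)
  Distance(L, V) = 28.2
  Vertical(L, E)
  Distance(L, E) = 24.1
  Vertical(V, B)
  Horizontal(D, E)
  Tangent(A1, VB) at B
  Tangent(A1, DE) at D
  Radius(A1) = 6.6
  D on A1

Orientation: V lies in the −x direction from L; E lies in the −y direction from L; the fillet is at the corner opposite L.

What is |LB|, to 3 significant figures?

33.2

L is at the origin; L and V share the same y with |LV| = 28.2 and V on the −x side, so V = (-28.2, 0.00). LE is vertical with |LE| = 24.1 and E on the −y side, so E = (0.00, -24.1). The virtual corner opposite L is at (-28.2, -24.1). Since A1 is tangent to VB there, WB ⟂ VB and tangency of A1 to DE means the radius WD is perpendicular to DE, with radius 6.6, so the center W sits 6.6 in from both sides at W = (-21.6, -17.5). That places the tangent points at B = (-28.2, -17.5) on VB and D = (-21.6, -24.1) on DE. Then |LB| = |B − L| = 33.2.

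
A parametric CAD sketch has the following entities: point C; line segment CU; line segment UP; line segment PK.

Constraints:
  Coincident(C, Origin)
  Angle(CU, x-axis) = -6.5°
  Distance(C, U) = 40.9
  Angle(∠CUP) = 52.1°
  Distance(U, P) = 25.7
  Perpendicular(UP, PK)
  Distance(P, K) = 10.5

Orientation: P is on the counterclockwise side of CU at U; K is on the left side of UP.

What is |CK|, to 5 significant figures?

21.781

C is at the origin; CU runs at -6.5° with length 40.9, so U = 40.9·(cos -6.5°, sin -6.5°) = (40.637, -4.6300). ∠CUP = 52.1°, so UP runs at -6.5° + (180° − 52.1°) = 121.40° from the x-axis; with |UP| = 25.7, P = U + 25.7·(cos 121.40°, sin 121.40°) = (27.247, 17.306). UP is perpendicular to PK; with |PK| = 10.5 on the left of UP, K = P + 10.5·(-0.85355, -0.52101) = (18.285, 11.836). Then |CK| = |K − C| = 21.781.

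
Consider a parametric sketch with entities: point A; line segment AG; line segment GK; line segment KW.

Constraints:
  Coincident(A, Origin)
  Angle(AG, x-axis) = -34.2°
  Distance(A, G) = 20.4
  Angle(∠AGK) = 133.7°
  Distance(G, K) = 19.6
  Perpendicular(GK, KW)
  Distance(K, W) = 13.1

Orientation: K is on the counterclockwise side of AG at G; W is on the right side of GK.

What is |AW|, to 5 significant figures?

43.713

∠AGK = 133.7°, so GK runs at -34.2° + (180° − 133.7°) = 12.100° from the x-axis; with |GK| = 19.6, K = G + 19.6·(cos 12.100°, sin 12.100°) = (36.037, -7.3580). GK ⟂ KW; with |KW| = 13.1 on the right of GK, W = K + 13.1·(0.20962, -0.97778) = (38.783, -20.167). Then |AW| = |W − A| = 43.713.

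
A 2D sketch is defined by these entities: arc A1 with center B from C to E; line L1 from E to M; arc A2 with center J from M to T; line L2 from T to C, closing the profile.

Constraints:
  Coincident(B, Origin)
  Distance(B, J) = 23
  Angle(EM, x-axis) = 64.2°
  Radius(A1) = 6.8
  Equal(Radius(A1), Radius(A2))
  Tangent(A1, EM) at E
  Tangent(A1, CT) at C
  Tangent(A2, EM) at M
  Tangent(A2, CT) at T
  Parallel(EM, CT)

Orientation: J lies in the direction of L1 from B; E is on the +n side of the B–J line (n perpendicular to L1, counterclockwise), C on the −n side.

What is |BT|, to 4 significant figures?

23.98

The slot axis is L1's direction at 64.2°, so u = (cos 64.2°, sin 64.2°) = (0.4352, 0.9003) and n = (−sin 64.2°, cos 64.2°) = (-0.9003, 0.4352). B is at the origin and J lies 23.0 along u from B, so J = 23.0·u = (10.01, 20.71). Tangency of A1 to both parallel lines with radius 6.8 puts E and C at B ± 6.8·n: E = (-6.122, 2.960), C = (6.122, -2.960). Equal radii place M and T the same way about J: M = J + 6.8·n = (3.888, 23.67), T = J − 6.8·n = (16.13, 17.75). Then |BT| = |T − B| = 23.98.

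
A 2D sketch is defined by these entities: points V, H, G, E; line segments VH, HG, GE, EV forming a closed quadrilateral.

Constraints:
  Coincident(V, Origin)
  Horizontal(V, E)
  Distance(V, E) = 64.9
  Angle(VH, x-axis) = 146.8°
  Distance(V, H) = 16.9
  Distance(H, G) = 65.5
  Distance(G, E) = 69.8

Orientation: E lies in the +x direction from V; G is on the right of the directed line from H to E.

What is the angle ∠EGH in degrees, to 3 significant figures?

72.0°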